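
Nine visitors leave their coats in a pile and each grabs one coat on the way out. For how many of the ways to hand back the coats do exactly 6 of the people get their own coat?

Pick the 6 fixed positions: C(9,6) = 84 ways.
The remaining 3 must be deranged: !3 = 2.
Total: 84 × 2 = 168.

168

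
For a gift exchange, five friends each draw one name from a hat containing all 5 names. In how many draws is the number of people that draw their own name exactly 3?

Choose which 3 of the 5 are fixed: C(5,3) = 10.
The other 2 form a derangement: !2 = 1.
Total: 10 × 1 = 10.

10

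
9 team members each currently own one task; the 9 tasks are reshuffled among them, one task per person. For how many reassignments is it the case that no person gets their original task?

133496

!9 = 9! · Σ_{k=0}^{9} (-1)^k/k!
= 9! - 9!/1! + 9!/2! - 9!/3! + 9!/4! - 9!/5! + 9!/6! - 9!/7! + 9!/8! - 9!/9!
= 362880 - 362880 + 181440 - 60480 + 15120 - 3024 + 504 - 72 + 9 - 1
= 133496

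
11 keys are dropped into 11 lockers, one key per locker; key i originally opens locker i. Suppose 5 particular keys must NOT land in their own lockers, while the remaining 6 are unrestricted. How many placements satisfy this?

25022880

Let A_j be the event that the j-th constrained one is fixed. By inclusion-exclusion over the 5 events:
Σ_{j=0}^{5} (-1)^j C(5,j)(11-j)!
= C(5,0)·11! - C(5,1)·10! + C(5,2)·9! - C(5,3)·8! + C(5,4)·7! - C(5,5)·6!
= 39916800 - 18144000 + 3628800 - 403200 + 25200 - 720
= 25022880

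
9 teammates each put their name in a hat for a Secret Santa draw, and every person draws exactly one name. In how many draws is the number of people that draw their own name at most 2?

333737

Sum C(9,i)·!(9-i) for i = 0..2:
  i=0: C(9,0)·!9 = 1·133496 = 133496
  i=1: C(9,1)·!8 = 9·14833 = 133497
  i=2: C(9,2)·!7 = 36·1854 = 66744
Total = 333737.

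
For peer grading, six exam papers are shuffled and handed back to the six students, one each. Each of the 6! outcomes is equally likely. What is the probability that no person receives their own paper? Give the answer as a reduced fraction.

Favorable outcomes: !6 = 265.
Total outcomes: 6! = 720.
Probability = 265/720 = 53/144.

53/144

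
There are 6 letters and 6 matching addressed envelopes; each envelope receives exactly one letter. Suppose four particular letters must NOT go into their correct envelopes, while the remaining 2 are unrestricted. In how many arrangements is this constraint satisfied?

362

Let A_j be the event that the j-th constrained one is fixed. By inclusion-exclusion over the 4 events:
Σ_{j=0}^{4} (-1)^j C(4,j)(6-j)!
= C(4,0)·6! - C(4,1)·5! + C(4,2)·4! - C(4,3)·3! + C(4,4)·2!
= 720 - 480 + 144 - 24 + 2
= 362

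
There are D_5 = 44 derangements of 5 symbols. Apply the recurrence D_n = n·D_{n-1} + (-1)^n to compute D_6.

265

D_6 = 6·44 + 1 = 265.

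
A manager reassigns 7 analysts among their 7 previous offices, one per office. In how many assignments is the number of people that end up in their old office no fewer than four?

Sum C(7,i)·!(7-i) for i = 4..7:
  i=4: C(7,4)·!3 = 35·2 = 70
  i=5: C(7,5)·!2 = 21·1 = 21
  i=6: C(7,6)·!1 = 7·0 = 0
  i=7: C(7,7)·!0 = 1·1 = 1
Total = 92.

92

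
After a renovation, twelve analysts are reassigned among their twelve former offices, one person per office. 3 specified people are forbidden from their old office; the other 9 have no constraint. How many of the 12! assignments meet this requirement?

369774720

Inclusion-exclusion on the 3 forbidden self-matches:
Σ_{j=0}^{3} (-1)^j C(3,j)(12-j)!
= C(3,0)·12! - C(3,1)·11! + C(3,2)·10! - C(3,3)·9!
= 479001600 - 119750400 + 10886400 - 362880
= 369774720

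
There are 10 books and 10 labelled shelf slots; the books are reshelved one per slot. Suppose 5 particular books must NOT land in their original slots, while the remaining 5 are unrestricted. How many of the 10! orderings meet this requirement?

Let A_j be the event that the j-th constrained one is fixed. By inclusion-exclusion over the 5 events:
Σ_{j=0}^{5} (-1)^j C(5,j)(10-j)!
= C(5,0)·10! - C(5,1)·9! + C(5,2)·8! - C(5,3)·7! + C(5,4)·6! - C(5,5)·5!
= 3628800 - 1814400 + 403200 - 50400 + 3600 - 120
= 2170680

2170680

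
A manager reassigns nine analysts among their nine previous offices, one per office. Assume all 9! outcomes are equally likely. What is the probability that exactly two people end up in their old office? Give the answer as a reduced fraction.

103/560

Favorable outcomes: C(9,2)·!7 = 36·1854 = 66744.
Total outcomes: 9! = 362880.
Probability = 66744/362880 = 103/560.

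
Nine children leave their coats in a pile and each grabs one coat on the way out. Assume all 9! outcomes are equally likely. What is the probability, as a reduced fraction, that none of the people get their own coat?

16687/45360

Favorable outcomes: !9 = 133496.
Total outcomes: 9! = 362880.
Probability = 133496/362880 = 16687/45360.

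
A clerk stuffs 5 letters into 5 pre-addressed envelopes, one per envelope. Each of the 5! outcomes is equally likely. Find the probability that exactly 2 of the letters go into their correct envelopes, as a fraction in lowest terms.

1/6

Favorable outcomes: C(5,2)·!3 = 10·2 = 20.
Total outcomes: 5! = 120.
Probability = 20/120 = 1/6.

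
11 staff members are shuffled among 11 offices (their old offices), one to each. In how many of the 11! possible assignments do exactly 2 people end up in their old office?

7342280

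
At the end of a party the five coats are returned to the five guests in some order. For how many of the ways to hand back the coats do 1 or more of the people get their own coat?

# with exactly i fixed is C(5,i)·!(5-i); sum over i=1..5:
  i=1: C(5,1)·!4 = 5·9 = 45
  i=2: C(5,2)·!3 = 10·2 = 20
  i=3: C(5,3)·!2 = 10·1 = 10
  i=4: C(5,4)·!1 = 5·0 = 0
  i=5: C(5,5)·!0 = 1·1 = 1
Total = 76.

76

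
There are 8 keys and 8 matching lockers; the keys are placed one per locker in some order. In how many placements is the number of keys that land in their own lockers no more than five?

Sum C(8,i)·!(8-i) for i = 0..5:
  i=0: C(8,0)·!8 = 1·14833 = 14833
  i=1: C(8,1)·!7 = 8·1854 = 14832
  i=2: C(8,2)·!6 = 28·265 = 7420
  i=3: C(8,3)·!5 = 56·44 = 2464
  i=4: C(8,4)·!4 = 70·9 = 630
  i=5: C(8,5)·!3 = 56·2 = 112
Total = 40291.

40291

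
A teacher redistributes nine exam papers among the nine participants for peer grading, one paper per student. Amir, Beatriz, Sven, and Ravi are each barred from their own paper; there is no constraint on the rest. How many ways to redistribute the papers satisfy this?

229080

Let A_j be the event that the j-th constrained one is fixed. By inclusion-exclusion over the 4 events:
Σ_{j=0}^{4} (-1)^j C(4,j)(9-j)!
= C(4,0)·9! - C(4,1)·8! + C(4,2)·7! - C(4,3)·6! + C(4,4)·5!
= 362880 - 161280 + 30240 - 2880 + 120
= 229080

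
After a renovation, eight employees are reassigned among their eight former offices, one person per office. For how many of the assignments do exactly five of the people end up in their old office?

Choose which 5 of the 8 are fixed: C(8,5) = 56.
The remaining 3 must be deranged: !3 = 2.
Total: 56 × 2 = 112.

112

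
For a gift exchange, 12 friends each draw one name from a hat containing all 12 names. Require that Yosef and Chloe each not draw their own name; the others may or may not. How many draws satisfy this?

402796800

Inclusion-exclusion on the 2 forbidden self-matches:
Σ_{j=0}^{2} (-1)^j C(2,j)(12-j)!
= C(2,0)·12! - C(2,1)·11! + C(2,2)·10!
= 479001600 - 79833600 + 3628800
= 402796800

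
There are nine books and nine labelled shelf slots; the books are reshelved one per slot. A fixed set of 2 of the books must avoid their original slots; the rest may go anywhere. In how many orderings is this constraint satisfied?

Inclusion-exclusion on the 2 forbidden self-matches:
Σ_{j=0}^{2} (-1)^j C(2,j)(9-j)!
= C(2,0)·9! - C(2,1)·8! + C(2,2)·7!
= 362880 - 80640 + 5040
= 287280

287280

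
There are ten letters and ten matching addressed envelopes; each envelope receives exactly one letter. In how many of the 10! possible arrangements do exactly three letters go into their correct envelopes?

Pick the 3 fixed positions: C(10,3) = 120 ways.
The other 7 form a derangement: !7 = 1854.
Total: 120 × 1854 = 222480.

222480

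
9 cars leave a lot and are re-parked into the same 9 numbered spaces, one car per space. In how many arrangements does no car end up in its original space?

133496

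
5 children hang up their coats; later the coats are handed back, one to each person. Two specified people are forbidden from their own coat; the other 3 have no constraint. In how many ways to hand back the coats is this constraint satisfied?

Let A_j be the event that the j-th constrained one is fixed. By inclusion-exclusion over the 2 events:
Σ_{j=0}^{2} (-1)^j C(2,j)(5-j)!
= C(2,0)·5! - C(2,1)·4! + C(2,2)·3!
= 120 - 48 + 6
= 78

78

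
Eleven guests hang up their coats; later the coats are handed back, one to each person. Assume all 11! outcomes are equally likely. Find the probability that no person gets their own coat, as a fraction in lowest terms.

1468457/3991680

Favorable outcomes: !11 = 14684570.
Total outcomes: 11! = 39916800.
Probability = 14684570/39916800 = 1468457/3991680.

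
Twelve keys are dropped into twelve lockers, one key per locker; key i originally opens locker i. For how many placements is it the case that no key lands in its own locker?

176214841

Recurrence: !12 = 12·!11 + (-1)^12.
!12 = 12·14684570 + 1 = 176214841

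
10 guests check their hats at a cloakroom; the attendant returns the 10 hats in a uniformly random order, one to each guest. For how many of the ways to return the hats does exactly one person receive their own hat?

1334960

Pick the single fixed position: C(10,1) = 10 ways.
The remaining 9 must be deranged: !9 = 133496.
Total: 10 × 133496 = 1334960.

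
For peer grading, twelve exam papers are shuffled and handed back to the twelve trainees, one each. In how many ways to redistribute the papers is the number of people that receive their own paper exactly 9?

440

Choose which 9 of the 12 are fixed: C(12,9) = 220.
The other 3 form a derangement: !3 = 2.
Total: 220 × 2 = 440.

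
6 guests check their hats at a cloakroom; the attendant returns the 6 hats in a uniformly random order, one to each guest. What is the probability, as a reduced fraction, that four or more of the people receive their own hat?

1/45

Favorable outcomes: Σ_{i≥4} C(6,i)·!(6-i) = 15·1 + 6·0 + 1·1 = 16.
Total outcomes: 6! = 720.
Probability = 16/720 = 1/45.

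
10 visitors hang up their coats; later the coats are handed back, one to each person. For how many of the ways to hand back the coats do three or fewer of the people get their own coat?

# with exactly i fixed is C(10,i)·!(10-i); sum over i=0..3:
  i=0: C(10,0)·!10 = 1·1334961 = 1334961
  i=1: C(10,1)·!9 = 10·133496 = 1334960
  i=2: C(10,2)·!8 = 45·14833 = 667485
  i=3: C(10,3)·!7 = 120·1854 = 222480
Total = 3559886.

3559886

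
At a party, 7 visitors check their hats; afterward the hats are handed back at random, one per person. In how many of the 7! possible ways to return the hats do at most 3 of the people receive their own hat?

# with exactly i fixed is C(7,i)·!(7-i); sum over i=0..3:
  i=0: C(7,0)·!7 = 1·1854 = 1854
  i=1: C(7,1)·!6 = 7·265 = 1855
  i=2: C(7,2)·!5 = 21·44 = 924
  i=3: C(7,3)·!4 = 35·9 = 315
Total = 4948.

4948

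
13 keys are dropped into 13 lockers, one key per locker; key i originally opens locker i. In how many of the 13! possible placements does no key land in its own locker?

2290792932

!13 = 13! · Σ_{k=0}^{13} (-1)^k/k!
= 13! - 13!/1! + 13!/2! - 13!/3! + 13!/4! - 13!/5! + 13!/6! - 13!/7! + 13!/8! - 13!/9! + 13!/10! - 13!/11! + 13!/12! - 13!/13!
= 6227020800 - 6227020800 + 3113510400 - 1037836800 + 259459200 - 51891840 + 8648640 - 1235520 + 154440 - 17160 + 1716 - 156 + 13 - 1
= 2290792932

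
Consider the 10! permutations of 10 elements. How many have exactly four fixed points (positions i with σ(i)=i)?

Choose which 4 of the 10 are fixed: C(10,4) = 210.
The remaining 6 must be deranged: !6 = 265.
Total: 210 × 265 = 55650.

55650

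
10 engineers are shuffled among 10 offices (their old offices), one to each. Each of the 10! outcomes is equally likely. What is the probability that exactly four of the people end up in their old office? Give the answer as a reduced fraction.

Favorable outcomes: C(10,4)·!6 = 210·265 = 55650.
Total outcomes: 10! = 3628800.
Probability = 55650/3628800 = 53/3456.

53/3456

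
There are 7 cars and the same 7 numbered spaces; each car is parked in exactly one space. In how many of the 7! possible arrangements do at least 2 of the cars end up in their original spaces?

Sum C(7,i)·!(7-i) for i = 2..7:
  i=2: C(7,2)·!5 = 21·44 = 924
  i=3: C(7,3)·!4 = 35·9 = 315
  i=4: C(7,4)·!3 = 35·2 = 70
  i=5: C(7,5)·!2 = 21·1 = 21
  i=6: C(7,6)·!1 = 7·0 = 0
  i=7: C(7,7)·!0 = 1·1 = 1
Total = 1331.

1331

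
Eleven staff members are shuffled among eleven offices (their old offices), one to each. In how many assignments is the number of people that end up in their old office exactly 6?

Choose which 6 of the 11 are fixed: C(11,6) = 462.
The other 5 form a derangement: !5 = 44.
Total: 462 × 44 = 20328.

20328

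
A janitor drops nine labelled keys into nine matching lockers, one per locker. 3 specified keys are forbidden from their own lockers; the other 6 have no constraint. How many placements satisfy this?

Inclusion-exclusion on the 3 forbidden self-matches:
Σ_{j=0}^{3} (-1)^j C(3,j)(9-j)!
= C(3,0)·9! - C(3,1)·8! + C(3,2)·7! - C(3,3)·6!
= 362880 - 120960 + 15120 - 720
= 256320

256320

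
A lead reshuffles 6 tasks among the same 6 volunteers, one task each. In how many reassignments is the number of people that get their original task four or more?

# with exactly i fixed is C(6,i)·!(6-i); sum over i=4..6:
  i=4: C(6,4)·!2 = 15·1 = 15
  i=5: C(6,5)·!1 = 6·0 = 0
  i=6: C(6,6)·!0 = 1·1 = 1
Total = 16.

16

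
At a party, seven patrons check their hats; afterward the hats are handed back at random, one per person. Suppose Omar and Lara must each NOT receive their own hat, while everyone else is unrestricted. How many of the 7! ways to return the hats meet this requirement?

Let A_j be the event that the j-th constrained one is fixed. By inclusion-exclusion over the 2 events:
Σ_{j=0}^{2} (-1)^j C(2,j)(7-j)!
= C(2,0)·7! - C(2,1)·6! + C(2,2)·5!
= 5040 - 1440 + 120
= 3720

3720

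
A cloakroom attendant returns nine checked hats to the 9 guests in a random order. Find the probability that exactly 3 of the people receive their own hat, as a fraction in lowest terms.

Favorable outcomes: C(9,3)·!6 = 84·265 = 22260.
Total outcomes: 9! = 362880.
Probability = 22260/362880 = 53/864.

53/864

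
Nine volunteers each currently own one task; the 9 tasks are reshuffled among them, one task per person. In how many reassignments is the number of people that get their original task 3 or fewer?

355997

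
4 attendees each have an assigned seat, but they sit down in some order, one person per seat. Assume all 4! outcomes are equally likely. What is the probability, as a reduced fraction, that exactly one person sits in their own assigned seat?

1/3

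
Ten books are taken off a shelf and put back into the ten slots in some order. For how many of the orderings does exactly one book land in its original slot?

Pick the single fixed position: C(10,1) = 10 ways.
The remaining 9 must be deranged: !9 = 133496.
Total: 10 × 133496 = 1334960.

1334960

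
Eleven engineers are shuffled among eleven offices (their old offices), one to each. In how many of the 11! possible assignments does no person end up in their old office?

14684570

Use !n = (n-1)(!(n-1) + !(n-2)).
!11 = 10·(1334961 + 133496) = 10·1468457 = 14684570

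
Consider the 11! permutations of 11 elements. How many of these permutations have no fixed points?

By inclusion-exclusion, !11 = Σ (-1)^k · 11!/k! for k=0..11
= 11! - 11!/1! + 11!/2! - 11!/3! + 11!/4! - 11!/5! + 11!/6! - 11!/7! + 11!/8! - 11!/9! + 11!/10! - 11!/11!
= 39916800 - 39916800 + 19958400 - 6652800 + 1663200 - 332640 + 55440 - 7920 + 990 - 110 + 11 - 1
= 14684570

14684570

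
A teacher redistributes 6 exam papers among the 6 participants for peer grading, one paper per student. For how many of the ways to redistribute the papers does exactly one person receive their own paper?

264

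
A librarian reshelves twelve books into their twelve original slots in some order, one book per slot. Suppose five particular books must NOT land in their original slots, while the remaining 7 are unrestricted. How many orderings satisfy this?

Inclusion-exclusion on the 5 forbidden self-matches:
Σ_{j=0}^{5} (-1)^j C(5,j)(12-j)!
= C(5,0)·12! - C(5,1)·11! + C(5,2)·10! - C(5,3)·9! + C(5,4)·8! - C(5,5)·7!
= 479001600 - 199584000 + 36288000 - 3628800 + 201600 - 5040
= 312273360

312273360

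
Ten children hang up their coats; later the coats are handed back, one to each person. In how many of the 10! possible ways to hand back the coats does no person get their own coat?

1334961

The number of derangements of 10 is !10 = Σ_{k=0}^{10} (-1)^k·10!/k!
= 10! - 10!/1! + 10!/2! - 10!/3! + 10!/4! - 10!/5! + 10!/6! - 10!/7! + 10!/8! - 10!/9! + 10!/10!
= 3628800 - 3628800 + 1814400 - 604800 + 151200 - 30240 + 5040 - 720 + 90 - 10 + 1
= 1334961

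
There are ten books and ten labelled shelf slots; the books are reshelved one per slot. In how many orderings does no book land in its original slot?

Use !n = (n-1)(!(n-1) + !(n-2)).
!10 = 9·(133496 + 14833) = 9·148329 = 1334961

1334961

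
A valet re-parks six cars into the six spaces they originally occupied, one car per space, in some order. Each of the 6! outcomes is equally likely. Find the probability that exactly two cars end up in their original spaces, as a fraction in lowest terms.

Favorable outcomes: C(6,2)·!4 = 15·9 = 135.
Total outcomes: 6! = 720.
Probability = 135/720 = 3/16.

3/16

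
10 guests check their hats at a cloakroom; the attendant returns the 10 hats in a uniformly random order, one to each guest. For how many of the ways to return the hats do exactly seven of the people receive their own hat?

Pick the 7 fixed positions: C(10,7) = 120 ways.
The other 3 form a derangement: !3 = 2.
Total: 120 × 2 = 240.

240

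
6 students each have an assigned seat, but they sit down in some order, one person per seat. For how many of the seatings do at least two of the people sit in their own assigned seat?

# with exactly i fixed is C(6,i)·!(6-i); sum over i=2..6:
  i=2: C(6,2)·!4 = 15·9 = 135
  i=3: C(6,3)·!3 = 20·2 = 40
  i=4: C(6,4)·!2 = 15·1 = 15
  i=5: C(6,5)·!1 = 6·0 = 0
  i=6: C(6,6)·!0 = 1·1 = 1
Total = 191.

191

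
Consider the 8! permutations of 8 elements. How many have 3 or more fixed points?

3235

# with exactly i fixed is C(8,i)·!(8-i); sum over i=3..8:
  i=3: C(8,3)·!5 = 56·44 = 2464
  i=4: C(8,4)·!4 = 70·9 = 630
  i=5: C(8,5)·!3 = 56·2 = 112
  i=6: C(8,6)·!2 = 28·1 = 28
  i=7: C(8,7)·!1 = 8·0 = 0
  i=8: C(8,8)·!0 = 1·1 = 1
Total = 3235.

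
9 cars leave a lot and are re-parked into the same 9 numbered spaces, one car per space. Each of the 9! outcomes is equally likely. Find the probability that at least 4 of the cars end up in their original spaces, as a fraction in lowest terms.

Favorable outcomes: Σ_{i≥4} C(9,i)·!(9-i) = 126·44 + 126·9 + 84·2 + 36·1 + 9·0 + 1·1 = 6883.
Total outcomes: 9! = 362880.
Probability = 6883/362880 = 6883/362880.

6883/362880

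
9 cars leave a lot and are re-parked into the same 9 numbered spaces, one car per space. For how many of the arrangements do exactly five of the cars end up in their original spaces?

1134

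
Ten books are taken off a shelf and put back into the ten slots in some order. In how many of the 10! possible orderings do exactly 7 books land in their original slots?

240

Choose which 7 of the 10 are fixed: C(10,7) = 120.
The other 3 form a derangement: !3 = 2.
Total: 120 × 2 = 240.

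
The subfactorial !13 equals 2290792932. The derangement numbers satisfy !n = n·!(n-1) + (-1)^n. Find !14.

32071101049

!14 = 14·2290792932 + 1 = 32071101049.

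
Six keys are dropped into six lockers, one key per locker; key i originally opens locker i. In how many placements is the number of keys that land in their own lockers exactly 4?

Choose which 4 of the 6 are fixed: C(6,4) = 15.
The other 2 form a derangement: !2 = 1.
Total: 15 × 1 = 15.

15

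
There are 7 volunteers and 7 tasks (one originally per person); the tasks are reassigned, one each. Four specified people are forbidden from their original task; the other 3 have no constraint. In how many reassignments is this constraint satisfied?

2790

Inclusion-exclusion on the 4 forbidden self-matches:
Σ_{j=0}^{4} (-1)^j C(4,j)(7-j)!
= C(4,0)·7! - C(4,1)·6! + C(4,2)·5! - C(4,3)·4! + C(4,4)·3!
= 5040 - 2880 + 720 - 96 + 6
= 2790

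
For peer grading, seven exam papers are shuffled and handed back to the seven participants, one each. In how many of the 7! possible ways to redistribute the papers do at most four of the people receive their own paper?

# with exactly i fixed is C(7,i)·!(7-i); sum over i=0..4:
  i=0: C(7,0)·!7 = 1·1854 = 1854
  i=1: C(7,1)·!6 = 7·265 = 1855
  i=2: C(7,2)·!5 = 21·44 = 924
  i=3: C(7,3)·!4 = 35·9 = 315
  i=4: C(7,4)·!3 = 35·2 = 70
Total = 5018.

5018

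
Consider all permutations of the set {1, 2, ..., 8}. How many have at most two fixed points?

# with exactly i fixed is C(8,i)·!(8-i); sum over i=0..2:
  i=0: C(8,0)·!8 = 1·14833 = 14833
  i=1: C(8,1)·!7 = 8·1854 = 14832
  i=2: C(8,2)·!6 = 28·265 = 7420
Total = 37085.

37085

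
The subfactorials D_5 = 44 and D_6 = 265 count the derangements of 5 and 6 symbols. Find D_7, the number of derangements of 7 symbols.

D_7 = (7-1)·(D_6 + D_5) = 6·(265 + 44) = 6·309 = 1854.

1854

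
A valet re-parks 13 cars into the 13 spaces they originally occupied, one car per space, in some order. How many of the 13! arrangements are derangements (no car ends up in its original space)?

2290792932

!13 is the nearest integer to 13!/e.
13! = 6227020800, and 6227020800/e ≈ 2290792932.07, so !13 = 2290792932.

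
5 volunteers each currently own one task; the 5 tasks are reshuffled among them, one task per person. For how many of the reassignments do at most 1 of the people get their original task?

89

Sum C(5,i)·!(5-i) for i = 0..1:
  i=0: C(5,0)·!5 = 1·44 = 44
  i=1: C(5,1)·!4 = 5·9 = 45
Total = 89.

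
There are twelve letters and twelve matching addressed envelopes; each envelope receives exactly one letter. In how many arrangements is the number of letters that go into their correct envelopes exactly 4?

7342335

Pick the 4 fixed positions: C(12,4) = 495 ways.
The remaining 8 must be deranged: !8 = 14833.
Total: 495 × 14833 = 7342335.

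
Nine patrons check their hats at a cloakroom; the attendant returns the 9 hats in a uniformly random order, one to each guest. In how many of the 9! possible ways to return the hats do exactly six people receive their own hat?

168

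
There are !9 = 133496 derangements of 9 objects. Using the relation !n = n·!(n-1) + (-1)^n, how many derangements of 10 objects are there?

1334961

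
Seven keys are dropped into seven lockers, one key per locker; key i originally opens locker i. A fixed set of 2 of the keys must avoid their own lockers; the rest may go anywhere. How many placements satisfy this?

3720

Let A_j be the event that the j-th constrained one is fixed. By inclusion-exclusion over the 2 events:
Σ_{j=0}^{2} (-1)^j C(2,j)(7-j)!
= C(2,0)·7! - C(2,1)·6! + C(2,2)·5!
= 5040 - 1440 + 120
= 3720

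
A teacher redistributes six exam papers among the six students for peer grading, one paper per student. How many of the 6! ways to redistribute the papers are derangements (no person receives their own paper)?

!6 is the nearest integer to 6!/e.
6! = 720, and 720/e ≈ 264.87, so !6 = 265.

265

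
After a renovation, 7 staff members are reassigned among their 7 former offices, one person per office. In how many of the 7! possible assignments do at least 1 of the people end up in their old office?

3186

# with exactly i fixed is C(7,i)·!(7-i); sum over i=1..7:
  i=1: C(7,1)·!6 = 7·265 = 1855
  i=2: C(7,2)·!5 = 21·44 = 924
  i=3: C(7,3)·!4 = 35·9 = 315
  i=4: C(7,4)·!3 = 35·2 = 70
  i=5: C(7,5)·!2 = 21·1 = 21
  i=6: C(7,6)·!1 = 7·0 = 0
  i=7: C(7,7)·!0 = 1·1 = 1
Total = 3186.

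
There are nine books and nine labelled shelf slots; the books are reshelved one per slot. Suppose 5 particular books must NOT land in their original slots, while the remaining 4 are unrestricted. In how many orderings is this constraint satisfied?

Let A_j be the event that the j-th constrained one is fixed. By inclusion-exclusion over the 5 events:
Σ_{j=0}^{5} (-1)^j C(5,j)(9-j)!
= C(5,0)·9! - C(5,1)·8! + C(5,2)·7! - C(5,3)·6! + C(5,4)·5! - C(5,5)·4!
= 362880 - 201600 + 50400 - 7200 + 600 - 24
= 205056

205056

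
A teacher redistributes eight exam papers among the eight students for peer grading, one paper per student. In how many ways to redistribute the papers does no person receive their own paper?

Recurrence: !8 = 7·(!7 + !6).
!8 = 7·(1854 + 265) = 7·2119 = 14833

14833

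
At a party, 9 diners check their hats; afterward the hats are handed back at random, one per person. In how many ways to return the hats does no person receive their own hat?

!9 is the nearest integer to 9!/e.
9! = 362880, and 362880/e ≈ 133496.09, so !9 = 133496.

133496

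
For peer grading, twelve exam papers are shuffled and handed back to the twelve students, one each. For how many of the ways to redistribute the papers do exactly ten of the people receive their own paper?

Choose which 10 of the 12 are fixed: C(12,10) = 66.
The remaining 2 must be deranged: !2 = 1.
Total: 66 × 1 = 66.

66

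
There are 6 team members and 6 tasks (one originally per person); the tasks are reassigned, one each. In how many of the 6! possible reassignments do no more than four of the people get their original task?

719

# with exactly i fixed is C(6,i)·!(6-i); sum over i=0..4:
  i=0: C(6,0)·!6 = 1·265 = 265
  i=1: C(6,1)·!5 = 6·44 = 264
  i=2: C(6,2)·!4 = 15·9 = 135
  i=3: C(6,3)·!3 = 20·2 = 40
  i=4: C(6,4)·!2 = 15·1 = 15
Total = 719.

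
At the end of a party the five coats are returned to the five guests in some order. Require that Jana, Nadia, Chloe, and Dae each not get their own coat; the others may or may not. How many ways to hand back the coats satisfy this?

53

Let A_j be the event that the j-th constrained one is fixed. By inclusion-exclusion over the 4 events:
Σ_{j=0}^{4} (-1)^j C(4,j)(5-j)!
= C(4,0)·5! - C(4,1)·4! + C(4,2)·3! - C(4,3)·2! + C(4,4)·1!
= 120 - 96 + 36 - 8 + 1
= 53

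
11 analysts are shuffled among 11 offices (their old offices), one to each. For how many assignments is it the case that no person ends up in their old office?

The subfactorial !11 = [11!/e] (nearest integer).
11! = 39916800, and 39916800/e ≈ 14684570.08, so !11 = 14684570.

14684570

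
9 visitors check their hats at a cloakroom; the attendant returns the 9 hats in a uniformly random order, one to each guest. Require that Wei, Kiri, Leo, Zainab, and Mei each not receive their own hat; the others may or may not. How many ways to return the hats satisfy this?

205056

Inclusion-exclusion on the 5 forbidden self-matches:
Σ_{j=0}^{5} (-1)^j C(5,j)(9-j)!
= C(5,0)·9! - C(5,1)·8! + C(5,2)·7! - C(5,3)·6! + C(5,4)·5! - C(5,5)·4!
= 362880 - 201600 + 50400 - 7200 + 600 - 24
= 205056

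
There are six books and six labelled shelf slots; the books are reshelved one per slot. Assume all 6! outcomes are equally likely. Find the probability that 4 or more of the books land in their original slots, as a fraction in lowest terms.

Favorable outcomes: Σ_{i≥4} C(6,i)·!(6-i) = 15·1 + 6·0 + 1·1 = 16.
Total outcomes: 6! = 720.
Probability = 16/720 = 1/45.

1/45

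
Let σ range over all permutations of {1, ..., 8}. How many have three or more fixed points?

3235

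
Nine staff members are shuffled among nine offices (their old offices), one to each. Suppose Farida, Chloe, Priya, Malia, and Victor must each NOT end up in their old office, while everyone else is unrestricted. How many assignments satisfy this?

Inclusion-exclusion on the 5 forbidden self-matches:
Σ_{j=0}^{5} (-1)^j C(5,j)(9-j)!
= C(5,0)·9! - C(5,1)·8! + C(5,2)·7! - C(5,3)·6! + C(5,4)·5! - C(5,5)·4!
= 362880 - 201600 + 50400 - 7200 + 600 - 24
= 205056

205056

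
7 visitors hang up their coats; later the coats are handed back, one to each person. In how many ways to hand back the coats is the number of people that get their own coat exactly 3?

315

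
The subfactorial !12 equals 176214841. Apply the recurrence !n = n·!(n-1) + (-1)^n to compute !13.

!13 = 13·176214841 - 1 = 2290792932.

2290792932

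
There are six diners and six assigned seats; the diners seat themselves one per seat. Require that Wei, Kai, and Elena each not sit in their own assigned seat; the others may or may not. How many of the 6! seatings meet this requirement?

Let A_j be the event that the j-th constrained one is fixed. By inclusion-exclusion over the 3 events:
Σ_{j=0}^{3} (-1)^j C(3,j)(6-j)!
= C(3,0)·6! - C(3,1)·5! + C(3,2)·4! - C(3,3)·3!
= 720 - 360 + 72 - 6
= 426

426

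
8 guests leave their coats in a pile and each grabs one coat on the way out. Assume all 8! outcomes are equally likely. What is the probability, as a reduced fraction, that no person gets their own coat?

2119/5760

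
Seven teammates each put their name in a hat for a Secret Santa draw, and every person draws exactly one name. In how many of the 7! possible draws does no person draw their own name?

1854

Use !n = (n-1)(!(n-1) + !(n-2)).
!7 = 6·(265 + 44) = 6·309 = 1854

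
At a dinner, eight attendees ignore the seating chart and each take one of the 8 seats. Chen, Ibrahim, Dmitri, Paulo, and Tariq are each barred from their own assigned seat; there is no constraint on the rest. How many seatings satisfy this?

21234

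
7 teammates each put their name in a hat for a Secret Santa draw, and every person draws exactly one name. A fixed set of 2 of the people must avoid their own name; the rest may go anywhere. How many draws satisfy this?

3720

Inclusion-exclusion on the 2 forbidden self-matches:
Σ_{j=0}^{2} (-1)^j C(2,j)(7-j)!
= C(2,0)·7! - C(2,1)·6! + C(2,2)·5!
= 5040 - 1440 + 120
= 3720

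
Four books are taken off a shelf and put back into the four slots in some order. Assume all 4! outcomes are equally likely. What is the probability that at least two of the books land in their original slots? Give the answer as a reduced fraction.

7/24

Favorable outcomes: Σ_{i≥2} C(4,i)·!(4-i) = 6·1 + 4·0 + 1·1 = 7.
Total outcomes: 4! = 24.
Probability = 7/24 = 7/24.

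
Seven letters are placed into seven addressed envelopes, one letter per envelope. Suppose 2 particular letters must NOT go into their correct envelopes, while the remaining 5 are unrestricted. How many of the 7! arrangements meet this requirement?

Let A_j be the event that the j-th constrained one is fixed. By inclusion-exclusion over the 2 events:
Σ_{j=0}^{2} (-1)^j C(2,j)(7-j)!
= C(2,0)·7! - C(2,1)·6! + C(2,2)·5!
= 5040 - 1440 + 120
= 3720

3720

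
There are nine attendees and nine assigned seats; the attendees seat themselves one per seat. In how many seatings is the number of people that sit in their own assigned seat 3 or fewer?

355997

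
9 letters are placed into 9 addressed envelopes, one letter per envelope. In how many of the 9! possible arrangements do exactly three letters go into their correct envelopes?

Pick the 3 fixed positions: C(9,3) = 84 ways.
The remaining 6 must be deranged: !6 = 265.
Total: 84 × 265 = 22260.

22260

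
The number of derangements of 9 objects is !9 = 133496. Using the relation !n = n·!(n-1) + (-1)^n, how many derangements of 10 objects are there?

1334961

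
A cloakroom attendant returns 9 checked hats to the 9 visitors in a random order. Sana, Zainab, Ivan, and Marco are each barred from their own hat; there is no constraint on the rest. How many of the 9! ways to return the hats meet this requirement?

229080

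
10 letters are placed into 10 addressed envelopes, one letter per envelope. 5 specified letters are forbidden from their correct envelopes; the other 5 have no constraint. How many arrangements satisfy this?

2170680

Inclusion-exclusion on the 5 forbidden self-matches:
Σ_{j=0}^{5} (-1)^j C(5,j)(10-j)!
= C(5,0)·10! - C(5,1)·9! + C(5,2)·8! - C(5,3)·7! + C(5,4)·6! - C(5,5)·5!
= 3628800 - 1814400 + 403200 - 50400 + 3600 - 120
= 2170680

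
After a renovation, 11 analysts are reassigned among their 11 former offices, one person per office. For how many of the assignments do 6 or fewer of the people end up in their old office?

39913444

# with exactly i fixed is C(11,i)·!(11-i); sum over i=0..6:
  i=0: C(11,0)·!11 = 1·14684570 = 14684570
  i=1: C(11,1)·!10 = 11·1334961 = 14684571
  i=2: C(11,2)·!9 = 55·133496 = 7342280
  i=3: C(11,3)·!8 = 165·14833 = 2447445
  i=4: C(11,4)·!7 = 330·1854 = 611820
  i=5: C(11,5)·!6 = 462·265 = 122430
  i=6: C(11,6)·!5 = 462·44 = 20328
Total = 39913444.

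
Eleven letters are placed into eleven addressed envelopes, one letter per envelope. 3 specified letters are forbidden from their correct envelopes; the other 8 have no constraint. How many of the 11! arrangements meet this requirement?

Inclusion-exclusion on the 3 forbidden self-matches:
Σ_{j=0}^{3} (-1)^j C(3,j)(11-j)!
= C(3,0)·11! - C(3,1)·10! + C(3,2)·9! - C(3,3)·8!
= 39916800 - 10886400 + 1088640 - 40320
= 30078720

30078720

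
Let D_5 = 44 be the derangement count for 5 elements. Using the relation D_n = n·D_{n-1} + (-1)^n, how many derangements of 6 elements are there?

D_6 = 6·44 + 1 = 265.

265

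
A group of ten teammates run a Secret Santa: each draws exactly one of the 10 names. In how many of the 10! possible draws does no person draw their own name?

1334961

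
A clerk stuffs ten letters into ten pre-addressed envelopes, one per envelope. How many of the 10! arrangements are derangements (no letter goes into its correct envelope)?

1334961

The subfactorial !10 = [10!/e] (nearest integer).
10! = 3628800, and 3628800/e ≈ 1334960.92, so !10 = 1334961.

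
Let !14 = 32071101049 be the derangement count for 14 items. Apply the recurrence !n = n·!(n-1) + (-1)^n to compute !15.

!15 = 15·32071101049 - 1 = 481066515734.

481066515734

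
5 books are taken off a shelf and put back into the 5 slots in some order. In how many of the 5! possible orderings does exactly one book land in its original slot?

Choose which one of the 5 is fixed: C(5,1) = 5.
The other 4 form a derangement: !4 = 9.
Total: 5 × 9 = 45.

45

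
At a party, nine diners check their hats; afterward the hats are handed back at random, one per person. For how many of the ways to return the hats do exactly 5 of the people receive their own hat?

Pick the 5 fixed positions: C(9,5) = 126 ways.
The remaining 4 must be deranged: !4 = 9.
Total: 126 × 9 = 1134.

1134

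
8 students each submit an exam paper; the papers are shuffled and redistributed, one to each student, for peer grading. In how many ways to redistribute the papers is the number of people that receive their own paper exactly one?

Pick the single fixed position: C(8,1) = 8 ways.
The other 7 form a derangement: !7 = 1854.
Total: 8 × 1854 = 14832.

14832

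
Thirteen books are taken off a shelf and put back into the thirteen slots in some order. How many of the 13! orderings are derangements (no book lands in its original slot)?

!13 = 13! · Σ_{k=0}^{13} (-1)^k/k!
= 13! - 13!/1! + 13!/2! - 13!/3! + 13!/4! - 13!/5! + 13!/6! - 13!/7! + 13!/8! - 13!/9! + 13!/10! - 13!/11! + 13!/12! - 13!/13!
= 6227020800 - 6227020800 + 3113510400 - 1037836800 + 259459200 - 51891840 + 8648640 - 1235520 + 154440 - 17160 + 1716 - 156 + 13 - 1
= 2290792932

2290792932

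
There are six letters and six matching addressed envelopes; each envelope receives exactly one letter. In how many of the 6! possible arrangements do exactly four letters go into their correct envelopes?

Choose which 4 of the 6 are fixed: C(6,4) = 15.
The remaining 2 must be deranged: !2 = 1.
Total: 15 × 1 = 15.

15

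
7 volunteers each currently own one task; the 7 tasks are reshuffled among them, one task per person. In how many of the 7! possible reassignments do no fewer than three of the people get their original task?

407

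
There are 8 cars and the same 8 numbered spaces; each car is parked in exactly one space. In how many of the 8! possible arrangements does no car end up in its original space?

Recurrence: !8 = 7·(!7 + !6).
!8 = 7·(1854 + 265) = 7·2119 = 14833

14833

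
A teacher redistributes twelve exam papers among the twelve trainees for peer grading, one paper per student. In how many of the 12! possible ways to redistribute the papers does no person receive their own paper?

176214841

Use !n = n·!(n-1) + (-1)^n.
!12 = 12·14684570 + 1 = 176214841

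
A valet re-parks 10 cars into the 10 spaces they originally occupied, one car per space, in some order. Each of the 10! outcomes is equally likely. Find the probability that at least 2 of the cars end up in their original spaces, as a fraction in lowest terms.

958879/3628800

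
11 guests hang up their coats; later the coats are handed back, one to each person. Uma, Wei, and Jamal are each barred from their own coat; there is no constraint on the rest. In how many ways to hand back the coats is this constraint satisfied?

30078720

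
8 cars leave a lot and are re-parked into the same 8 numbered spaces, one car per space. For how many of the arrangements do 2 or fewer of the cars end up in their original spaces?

37085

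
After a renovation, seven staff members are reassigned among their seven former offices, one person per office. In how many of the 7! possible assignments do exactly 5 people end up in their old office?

21

Pick the 5 fixed positions: C(7,5) = 21 ways.
The other 2 form a derangement: !2 = 1.
Total: 21 × 1 = 21.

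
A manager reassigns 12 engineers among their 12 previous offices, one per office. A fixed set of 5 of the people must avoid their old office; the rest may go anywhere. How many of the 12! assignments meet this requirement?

312273360

Inclusion-exclusion on the 5 forbidden self-matches:
Σ_{j=0}^{5} (-1)^j C(5,j)(12-j)!
= C(5,0)·12! - C(5,1)·11! + C(5,2)·10! - C(5,3)·9! + C(5,4)·8! - C(5,5)·7!
= 479001600 - 199584000 + 36288000 - 3628800 + 201600 - 5040
= 312273360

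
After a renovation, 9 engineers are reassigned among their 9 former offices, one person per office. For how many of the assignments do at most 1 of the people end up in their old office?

266993

# with exactly i fixed is C(9,i)·!(9-i); sum over i=0..1:
  i=0: C(9,0)·!9 = 1·133496 = 133496
  i=1: C(9,1)·!8 = 9·14833 = 133497
Total = 266993.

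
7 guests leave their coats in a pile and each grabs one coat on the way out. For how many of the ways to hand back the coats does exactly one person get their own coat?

Pick the single fixed position: C(7,1) = 7 ways.
The remaining 6 must be deranged: !6 = 265.
Total: 7 × 265 = 1855.

1855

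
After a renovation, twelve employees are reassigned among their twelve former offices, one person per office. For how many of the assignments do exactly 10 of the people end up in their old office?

Pick the 10 fixed positions: C(12,10) = 66 ways.
The other 2 form a derangement: !2 = 1.
Total: 66 × 1 = 66.

66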